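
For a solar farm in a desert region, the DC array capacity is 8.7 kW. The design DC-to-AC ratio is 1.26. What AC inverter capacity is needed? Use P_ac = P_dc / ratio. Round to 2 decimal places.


The inverter AC capacity is determined by the DC/AC ratio.
Given: P_dc = 8.7 kW, DC/AC ratio = 1.26
P_ac = P_dc / ratio = 8.7 / 1.26
P_ac = 6.90 kW

6.90


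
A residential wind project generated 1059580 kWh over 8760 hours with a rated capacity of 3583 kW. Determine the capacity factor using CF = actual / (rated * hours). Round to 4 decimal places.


Capacity factor = actual output / maximum possible output
Maximum possible = rated * hours = 3583 * 8760 = 31387080 kWh
CF = 1059580 / 31387080
CF = 0.0338

0.0338


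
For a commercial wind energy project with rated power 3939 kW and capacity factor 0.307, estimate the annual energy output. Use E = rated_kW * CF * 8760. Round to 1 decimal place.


Annual energy = rated_kW * capacity_factor * hours_per_year
Given: P_rated = 3939 kW, CF = 0.307, hours = 8760
E = 3939 * 0.307 * 8760
E = 10593231.5 kWh

10593231.5


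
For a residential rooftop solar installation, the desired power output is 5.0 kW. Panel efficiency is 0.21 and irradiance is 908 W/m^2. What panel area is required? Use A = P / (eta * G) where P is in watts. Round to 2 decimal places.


Convert target power to watts: P = 5.0 * 1000 = 5000.0 W
Compute denominator: eta * G = 0.21 * 908 = 190.68
Required area A = P / (eta * G) = 5000.0 / 190.68
A = 26.22 m^2

26.22


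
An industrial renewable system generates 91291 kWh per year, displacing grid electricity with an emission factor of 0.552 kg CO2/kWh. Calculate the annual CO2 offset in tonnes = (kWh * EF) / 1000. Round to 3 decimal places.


CO2 offset in kg = generation * emission_factor
CO2 offset = 91291 * 0.552 = 50392.63 kg
Convert to tonnes:
  CO2 offset = 50392.63 / 1000 = 50.393 tonnes

50.393


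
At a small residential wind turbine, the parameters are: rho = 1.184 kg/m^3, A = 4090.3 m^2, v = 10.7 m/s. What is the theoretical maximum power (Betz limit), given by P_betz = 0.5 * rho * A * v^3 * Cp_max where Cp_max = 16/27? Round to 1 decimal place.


The Betz coefficient Cp_max = 16/27 = 0.5926
v^3 = 10.7^3 = 1225.043
P_betz = 0.5 * rho * A * v^3 * Cp_max
P_betz = 0.5 * 1.184 * 4090.3 * 1225.043 * 0.5926
P_betz = 1757860.6 W

1757860.6


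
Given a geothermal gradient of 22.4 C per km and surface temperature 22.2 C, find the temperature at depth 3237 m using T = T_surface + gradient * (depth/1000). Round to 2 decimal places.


Convert depth to km: 3237 / 1000 = 3.237 km
Temperature increase = gradient * depth_km = 22.4 * 3.237 = 72.51 C
Temperature at depth = T_surface + delta_T = 22.2 + 72.51
T = 94.71 C

94.71


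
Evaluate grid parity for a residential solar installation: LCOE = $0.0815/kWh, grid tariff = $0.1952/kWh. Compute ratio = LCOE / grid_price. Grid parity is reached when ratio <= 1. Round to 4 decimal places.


Compare LCOE to grid price:
  LCOE = $0.0815/kWh, Grid price = $0.1952/kWh
  Ratio = LCOE / grid_price = 0.0815 / 0.1952 = 0.4175
  Grid parity achieved (ratio <= 1)? yes

0.4175


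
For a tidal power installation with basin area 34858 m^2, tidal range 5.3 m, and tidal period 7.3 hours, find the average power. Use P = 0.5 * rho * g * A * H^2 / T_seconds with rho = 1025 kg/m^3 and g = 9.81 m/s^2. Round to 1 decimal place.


Convert period to seconds: T = 7.3 * 3600 = 26280.0 s
H^2 = 5.3^2 = 28.09
P = 0.5 * rho * g * A * H^2 / T
P = 0.5 * 1025 * 9.81 * 34858 * 28.09 / 26280.0
P = 187323.3 W

187323.3


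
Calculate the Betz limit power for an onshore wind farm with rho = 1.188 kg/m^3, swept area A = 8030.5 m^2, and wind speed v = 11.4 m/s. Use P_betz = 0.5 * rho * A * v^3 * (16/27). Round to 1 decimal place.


The Betz coefficient Cp_max = 16/27 = 0.5926
v^3 = 11.4^3 = 1481.544
P_betz = 0.5 * rho * A * v^3 * Cp_max
P_betz = 0.5 * 1.188 * 8030.5 * 1481.544 * 0.5926
P_betz = 4187933.8 W

4187933.8


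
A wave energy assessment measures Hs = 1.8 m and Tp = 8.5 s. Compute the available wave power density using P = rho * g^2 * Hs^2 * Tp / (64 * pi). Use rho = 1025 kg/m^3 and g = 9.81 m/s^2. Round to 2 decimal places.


Apply wave power formula:
  g^2 = 9.81^2 = 96.2361
  Hs^2 = 1.8^2 = 3.24
  Numerator = rho * g^2 * Hs^2 * Tp = 1025 * 96.2361 * 3.24 * 8.5 = 2716600.75
  Denominator = 64 * pi = 201.0619
  P = 2716600.75 / 201.0619 = 13511.26 W/m

13511.26


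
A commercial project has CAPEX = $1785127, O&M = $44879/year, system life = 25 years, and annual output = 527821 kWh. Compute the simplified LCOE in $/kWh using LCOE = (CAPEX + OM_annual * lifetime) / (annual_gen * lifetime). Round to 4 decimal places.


Total cost = CAPEX + OM * lifetime = 1785127 + 44879 * 25 = 1785127 + 1121975 = 2907102
Total generation = annual * lifetime = 527821 * 25 = 13195525 kWh
LCOE = 2907102 / 13195525
LCOE = 0.2203 $/kWh

0.2203


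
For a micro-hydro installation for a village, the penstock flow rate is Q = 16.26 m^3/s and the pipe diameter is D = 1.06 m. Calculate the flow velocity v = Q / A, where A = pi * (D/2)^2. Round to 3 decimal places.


Compute pipe cross-sectional area:
  A = pi * (D/2)^2 = pi * (1.06/2)^2 = 0.8825 m^2
Calculate velocity:
  v = Q / A = 16.26 / 0.8825
  v = 18.425 m/s

18.425


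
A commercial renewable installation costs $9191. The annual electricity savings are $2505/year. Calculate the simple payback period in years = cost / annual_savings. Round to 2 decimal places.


Simple payback period = initial cost / annual savings
Payback = 9191 / 2505
Payback = 3.67 years

3.67


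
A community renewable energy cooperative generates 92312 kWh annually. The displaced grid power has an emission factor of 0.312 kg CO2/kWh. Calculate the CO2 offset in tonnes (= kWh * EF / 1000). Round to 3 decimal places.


CO2 offset in kg = generation * emission_factor
CO2 offset = 92312 * 0.312 = 28801.34 kg
Convert to tonnes:
  CO2 offset = 28801.34 / 1000 = 28.801 tonnes

28.801


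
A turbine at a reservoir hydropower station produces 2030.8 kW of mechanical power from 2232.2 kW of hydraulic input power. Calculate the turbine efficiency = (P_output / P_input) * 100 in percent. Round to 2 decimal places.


Turbine efficiency = (output power / input power) * 100
eta = (2030.8 / 2232.2) * 100
eta = 90.98%

90.98


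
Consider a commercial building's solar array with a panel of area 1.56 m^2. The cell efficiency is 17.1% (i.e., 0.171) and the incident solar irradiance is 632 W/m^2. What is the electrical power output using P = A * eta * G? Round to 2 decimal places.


Use the solar power formula P = A * eta * G.
Given: A = 1.56 m^2, eta = 0.171, G = 632 W/m^2
P = 1.56 * 0.171 * 632
P = 168.59 W

168.59


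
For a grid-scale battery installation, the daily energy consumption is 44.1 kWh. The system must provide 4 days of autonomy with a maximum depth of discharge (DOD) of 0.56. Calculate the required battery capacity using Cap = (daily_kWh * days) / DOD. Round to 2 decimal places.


Total energy needed = daily * days = 44.1 * 4 = 176.4 kWh
Account for depth of discharge:
  Cap = total_energy / DOD = 176.4 / 0.56
  Cap = 315.00 kWh

315.00


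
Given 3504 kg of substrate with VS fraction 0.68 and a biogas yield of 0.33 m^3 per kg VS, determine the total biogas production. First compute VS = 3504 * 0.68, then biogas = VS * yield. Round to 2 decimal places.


Compute volatile solids:
  VS = mass * VS_fraction = 3504 * 0.68 = 2382.72 kg
Calculate biogas volume:
  Biogas = VS * specific_yield = 2382.72 * 0.33
  Biogas = 786.30 m^3

786.30


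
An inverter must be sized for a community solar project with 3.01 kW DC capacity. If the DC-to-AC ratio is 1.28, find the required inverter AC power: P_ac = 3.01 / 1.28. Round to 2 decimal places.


The inverter AC capacity is determined by the DC/AC ratio.
Given: P_dc = 3.01 kW, DC/AC ratio = 1.28
P_ac = P_dc / ratio = 3.01 / 1.28
P_ac = 2.35 kW

2.35


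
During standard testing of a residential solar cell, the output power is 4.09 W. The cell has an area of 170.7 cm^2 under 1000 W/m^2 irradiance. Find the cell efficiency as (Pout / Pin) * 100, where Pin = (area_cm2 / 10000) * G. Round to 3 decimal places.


First compute the input power:
  Pin = area_cm2 / 10000 * G = 170.7 / 10000 * 1000 = 17.07 W
Then compute efficiency:
  Efficiency = (Pout / Pin) * 100 = (4.09 / 17.07) * 100
  Efficiency = 23.960%

23.960


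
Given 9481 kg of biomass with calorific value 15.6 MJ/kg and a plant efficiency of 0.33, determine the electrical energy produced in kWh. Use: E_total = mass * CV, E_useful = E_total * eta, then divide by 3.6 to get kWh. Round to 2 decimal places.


Total energy = mass * CV = 9481 * 15.6 = 147903.6 MJ
Useful energy = total * eta = 147903.6 * 0.33 = 48808.19 MJ
Convert to kWh: 48808.19 / 3.6
Useful energy = 13557.83 kWh

13557.83


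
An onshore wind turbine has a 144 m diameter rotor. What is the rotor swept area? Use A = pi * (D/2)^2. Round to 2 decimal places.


Compute the rotor radius:
  r = D / 2 = 144 / 2 = 72.0 m
Calculate swept area:
  A = pi * r^2 = pi * 72.0^2
  A = 16286.02 m^2

16286.02


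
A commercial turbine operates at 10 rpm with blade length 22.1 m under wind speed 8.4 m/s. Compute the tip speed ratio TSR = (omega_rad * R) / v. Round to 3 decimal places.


Convert rotational speed to rad/s:
  omega = 10 * 2 * pi / 60 = 1.0472 rad/s
Compute tip speed:
  v_tip = omega * R = 1.0472 * 22.1 = 23.143 m/s
Tip speed ratio:
  TSR = v_tip / v_wind = 23.143 / 8.4 = 2.755

2.755


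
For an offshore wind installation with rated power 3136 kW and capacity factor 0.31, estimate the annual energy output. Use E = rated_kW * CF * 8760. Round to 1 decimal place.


Annual energy = rated_kW * capacity_factor * hours_per_year
Given: P_rated = 3136 kW, CF = 0.31, hours = 8760
E = 3136 * 0.31 * 8760
E = 8516121.6 kWh

8516121.6


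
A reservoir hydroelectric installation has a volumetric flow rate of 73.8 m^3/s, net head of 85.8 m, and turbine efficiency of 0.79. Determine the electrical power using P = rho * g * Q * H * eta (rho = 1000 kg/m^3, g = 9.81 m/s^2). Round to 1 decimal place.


Apply the hydropower formula P = rho * g * Q * H * eta
rho * g = 1000 * 9.81 = 9810.0
P = 9810.0 * 73.8 * 85.8 * 0.79
P = 49072676.8 W

49072676.8


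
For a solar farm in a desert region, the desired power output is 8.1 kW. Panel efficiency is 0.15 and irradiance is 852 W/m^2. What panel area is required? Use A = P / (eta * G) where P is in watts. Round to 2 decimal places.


Convert target power to watts: P = 8.1 * 1000 = 8100.0 W
Compute denominator: eta * G = 0.15 * 852 = 127.8
Required area A = P / (eta * G) = 8100.0 / 127.8
A = 63.38 m^2

63.38


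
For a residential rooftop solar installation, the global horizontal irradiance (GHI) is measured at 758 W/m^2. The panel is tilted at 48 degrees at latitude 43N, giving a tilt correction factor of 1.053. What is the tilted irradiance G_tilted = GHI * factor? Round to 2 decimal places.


Identify the given values:
  GHI = 758 W/m^2, tilt correction factor = 1.053
Apply the formula G_tilted = GHI * factor:
  G_tilted = 758 * 1.053
  G_tilted = 798.17 W/m^2

798.17


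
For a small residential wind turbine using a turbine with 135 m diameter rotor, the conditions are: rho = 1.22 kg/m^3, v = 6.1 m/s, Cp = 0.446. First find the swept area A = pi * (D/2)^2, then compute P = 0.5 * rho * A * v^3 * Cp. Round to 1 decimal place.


Step 1 -- Compute swept area:
  A = pi * (D/2)^2 = pi * (135/2)^2 = 14313.88 m^2
Step 2 -- Apply wind power equation:
  P = 0.5 * rho * A * v^3 * Cp
  v^3 = 6.1^3 = 226.981
  P = 0.5 * 1.22 * 14313.88 * 226.981 * 0.446
  P = 883917.3 W

883917.3


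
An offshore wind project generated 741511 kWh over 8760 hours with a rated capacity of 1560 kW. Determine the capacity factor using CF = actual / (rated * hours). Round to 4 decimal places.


Capacity factor = actual output / maximum possible output
Maximum possible = rated * hours = 1560 * 8760 = 13665600 kWh
CF = 741511 / 13665600
CF = 0.0543

0.0543


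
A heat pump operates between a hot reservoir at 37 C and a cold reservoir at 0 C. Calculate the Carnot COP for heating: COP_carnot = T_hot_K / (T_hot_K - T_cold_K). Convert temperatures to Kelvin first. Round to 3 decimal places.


Convert to Kelvin:
  T_hot = 37 + 273.15 = 310.15 K
  T_cold = 0 + 273.15 = 273.15 K
Apply Carnot COP formula:
  COP = T_hot_K / (T_hot_K - T_cold_K) = 310.15 / 37.0
  COP = 8.382

8.382


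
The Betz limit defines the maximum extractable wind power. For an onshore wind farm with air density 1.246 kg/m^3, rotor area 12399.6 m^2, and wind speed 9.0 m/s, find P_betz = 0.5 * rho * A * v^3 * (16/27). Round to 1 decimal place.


The Betz coefficient Cp_max = 16/27 = 0.5926
v^3 = 9.0^3 = 729.0
P_betz = 0.5 * rho * A * v^3 * Cp_max
P_betz = 0.5 * 1.246 * 12399.6 * 729.0 * 0.5926
P_betz = 3337178.7 W

3337178.7


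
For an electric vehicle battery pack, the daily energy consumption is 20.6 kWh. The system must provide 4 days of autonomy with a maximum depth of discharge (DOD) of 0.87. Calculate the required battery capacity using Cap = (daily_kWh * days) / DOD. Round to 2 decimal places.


Total energy needed = daily * days = 20.6 * 4 = 82.4 kWh
Account for depth of discharge:
  Cap = total_energy / DOD = 82.4 / 0.87
  Cap = 94.71 kWh

94.71


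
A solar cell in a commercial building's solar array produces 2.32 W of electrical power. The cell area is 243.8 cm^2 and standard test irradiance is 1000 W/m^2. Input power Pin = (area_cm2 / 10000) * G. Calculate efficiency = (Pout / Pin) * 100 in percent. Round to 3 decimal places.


First compute the input power:
  Pin = area_cm2 / 10000 * G = 243.8 / 10000 * 1000 = 24.38 W
Then compute efficiency:
  Efficiency = (Pout / Pin) * 100 = (2.32 / 24.38) * 100
  Efficiency = 9.516%

9.516


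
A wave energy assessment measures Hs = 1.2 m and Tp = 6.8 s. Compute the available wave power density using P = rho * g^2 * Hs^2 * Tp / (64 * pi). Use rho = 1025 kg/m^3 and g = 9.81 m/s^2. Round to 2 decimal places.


Apply wave power formula:
  g^2 = 9.81^2 = 96.2361
  Hs^2 = 1.2^2 = 1.44
  Numerator = rho * g^2 * Hs^2 * Tp = 1025 * 96.2361 * 1.44 * 6.8 = 965902.49
  Denominator = 64 * pi = 201.0619
  P = 965902.49 / 201.0619 = 4804.00 W/m

4804.00


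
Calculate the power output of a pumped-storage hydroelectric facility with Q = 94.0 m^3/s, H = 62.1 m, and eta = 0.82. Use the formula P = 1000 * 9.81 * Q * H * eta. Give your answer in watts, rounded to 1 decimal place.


Apply the hydropower formula P = rho * g * Q * H * eta
rho * g = 1000 * 9.81 = 9810.0
P = 9810.0 * 94.0 * 62.1 * 0.82
P = 46957213.1 W

46957213.1


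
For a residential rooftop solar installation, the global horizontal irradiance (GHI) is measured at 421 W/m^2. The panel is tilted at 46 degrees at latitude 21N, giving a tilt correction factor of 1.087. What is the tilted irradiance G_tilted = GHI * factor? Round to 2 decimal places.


Identify the given values:
  GHI = 421 W/m^2, tilt correction factor = 1.087
Apply the formula G_tilted = GHI * factor:
  G_tilted = 421 * 1.087
  G_tilted = 457.63 W/m^2

457.63


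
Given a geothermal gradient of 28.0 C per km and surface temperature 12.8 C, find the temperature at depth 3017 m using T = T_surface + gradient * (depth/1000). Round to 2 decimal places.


Convert depth to km: 3017 / 1000 = 3.017 km
Temperature increase = gradient * depth_km = 28.0 * 3.017 = 84.48 C
Temperature at depth = T_surface + delta_T = 12.8 + 84.48
T = 97.28 C

97.28


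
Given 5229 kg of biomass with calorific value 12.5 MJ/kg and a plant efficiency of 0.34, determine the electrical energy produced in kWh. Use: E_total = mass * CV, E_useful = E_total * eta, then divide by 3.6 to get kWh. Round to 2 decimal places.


Total energy = mass * CV = 5229 * 12.5 = 65362.5 MJ
Useful energy = total * eta = 65362.5 * 0.34 = 22223.25 MJ
Convert to kWh: 22223.25 / 3.6
Useful energy = 6173.13 kWh

6173.13


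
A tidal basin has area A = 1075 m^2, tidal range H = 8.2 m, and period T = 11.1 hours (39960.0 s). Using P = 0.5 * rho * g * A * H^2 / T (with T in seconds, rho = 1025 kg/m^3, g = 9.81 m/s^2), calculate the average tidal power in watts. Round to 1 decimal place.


Convert period to seconds: T = 11.1 * 3600 = 39960.0 s
H^2 = 8.2^2 = 67.24
P = 0.5 * rho * g * A * H^2 / T
P = 0.5 * 1025 * 9.81 * 1075 * 67.24 / 39960.0
P = 9094.4 W

9094.4


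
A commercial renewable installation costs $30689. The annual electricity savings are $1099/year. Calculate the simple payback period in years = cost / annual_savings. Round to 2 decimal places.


Simple payback period = initial cost / annual savings
Payback = 30689 / 1099
Payback = 27.92 years

27.92


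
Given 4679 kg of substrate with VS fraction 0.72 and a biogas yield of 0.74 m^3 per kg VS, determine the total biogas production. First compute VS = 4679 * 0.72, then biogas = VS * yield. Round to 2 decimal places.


Compute volatile solids:
  VS = mass * VS_fraction = 4679 * 0.72 = 3368.88 kg
Calculate biogas volume:
  Biogas = VS * specific_yield = 3368.88 * 0.74
  Biogas = 2492.97 m^3

2492.97


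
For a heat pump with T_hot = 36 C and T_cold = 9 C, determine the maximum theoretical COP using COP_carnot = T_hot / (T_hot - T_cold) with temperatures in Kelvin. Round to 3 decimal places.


Convert to Kelvin:
  T_hot = 36 + 273.15 = 309.15 K
  T_cold = 9 + 273.15 = 282.15 K
Apply Carnot COP formula:
  COP = T_hot_K / (T_hot_K - T_cold_K) = 309.15 / 27.0
  COP = 11.450

11.450


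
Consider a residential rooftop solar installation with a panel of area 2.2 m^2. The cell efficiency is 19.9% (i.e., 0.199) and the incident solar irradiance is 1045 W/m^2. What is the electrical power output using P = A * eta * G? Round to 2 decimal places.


Use the solar power formula P = A * eta * G.
Given: A = 2.2 m^2, eta = 0.199, G = 1045 W/m^2
P = 2.2 * 0.199 * 1045
P = 457.50 W

457.50


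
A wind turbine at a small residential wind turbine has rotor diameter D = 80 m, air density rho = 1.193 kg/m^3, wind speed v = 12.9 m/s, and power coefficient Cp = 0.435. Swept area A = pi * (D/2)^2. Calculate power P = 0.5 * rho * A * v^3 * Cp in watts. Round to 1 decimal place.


Step 1 -- Compute swept area:
  A = pi * (D/2)^2 = pi * (80/2)^2 = 5026.55 m^2
Step 2 -- Apply wind power equation:
  P = 0.5 * rho * A * v^3 * Cp
  v^3 = 12.9^3 = 2146.689
  P = 0.5 * 1.193 * 5026.55 * 2146.689 * 0.435
  P = 2799875.3 W

2799875.3


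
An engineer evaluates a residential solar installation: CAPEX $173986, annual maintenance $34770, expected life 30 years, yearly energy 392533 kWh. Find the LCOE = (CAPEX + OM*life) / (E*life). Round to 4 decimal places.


Total cost = CAPEX + OM * lifetime = 173986 + 34770 * 30 = 173986 + 1043100 = 1217086
Total generation = annual * lifetime = 392533 * 30 = 11775990 kWh
LCOE = 1217086 / 11775990
LCOE = 0.1034 $/kWh

0.1034


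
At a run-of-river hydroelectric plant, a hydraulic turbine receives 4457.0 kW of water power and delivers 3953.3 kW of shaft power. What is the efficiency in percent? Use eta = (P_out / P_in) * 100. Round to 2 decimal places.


Turbine efficiency = (output power / input power) * 100
eta = (3953.3 / 4457.0) * 100
eta = 88.70%

88.70


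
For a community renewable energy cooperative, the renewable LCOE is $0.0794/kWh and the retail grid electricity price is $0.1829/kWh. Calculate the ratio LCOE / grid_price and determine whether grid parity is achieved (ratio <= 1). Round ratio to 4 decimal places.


Compare LCOE to grid price:
  LCOE = $0.0794/kWh, Grid price = $0.1829/kWh
  Ratio = LCOE / grid_price = 0.0794 / 0.1829 = 0.4341
  Grid parity achieved (ratio <= 1)? yes

0.4341


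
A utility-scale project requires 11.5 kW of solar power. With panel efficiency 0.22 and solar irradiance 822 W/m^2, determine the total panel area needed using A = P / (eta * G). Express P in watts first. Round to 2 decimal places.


Convert target power to watts: P = 11.5 * 1000 = 11500.0 W
Compute denominator: eta * G = 0.22 * 822 = 180.84
Required area A = P / (eta * G) = 11500.0 / 180.84
A = 63.59 m^2

63.59


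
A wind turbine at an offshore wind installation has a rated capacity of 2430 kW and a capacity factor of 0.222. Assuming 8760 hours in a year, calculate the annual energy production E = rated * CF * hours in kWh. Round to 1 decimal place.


Annual energy = rated_kW * capacity_factor * hours_per_year
Given: P_rated = 2430 kW, CF = 0.222, hours = 8760
E = 2430 * 0.222 * 8760
E = 4725669.6 kWh

4725669.6


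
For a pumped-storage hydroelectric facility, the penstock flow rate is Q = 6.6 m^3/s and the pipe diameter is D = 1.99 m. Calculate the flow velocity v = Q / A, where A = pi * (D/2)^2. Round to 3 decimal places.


Compute pipe cross-sectional area:
  A = pi * (D/2)^2 = pi * (1.99/2)^2 = 3.1103 m^2
Calculate velocity:
  v = Q / A = 6.6 / 3.1103
  v = 2.122 m/s

2.122


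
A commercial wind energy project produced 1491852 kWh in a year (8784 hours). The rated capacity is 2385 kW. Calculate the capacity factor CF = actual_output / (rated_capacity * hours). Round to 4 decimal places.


Capacity factor = actual output / maximum possible output
Maximum possible = rated * hours = 2385 * 8784 = 20949840 kWh
CF = 1491852 / 20949840
CF = 0.0712

0.0712


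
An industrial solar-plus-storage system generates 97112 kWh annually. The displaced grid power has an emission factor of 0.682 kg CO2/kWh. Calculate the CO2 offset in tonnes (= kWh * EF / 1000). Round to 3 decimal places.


CO2 offset in kg = generation * emission_factor
CO2 offset = 97112 * 0.682 = 66230.38 kg
Convert to tonnes:
  CO2 offset = 66230.38 / 1000 = 66.230 tonnes

66.230


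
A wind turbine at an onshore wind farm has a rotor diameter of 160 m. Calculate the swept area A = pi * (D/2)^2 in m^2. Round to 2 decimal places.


Compute the rotor radius:
  r = D / 2 = 160 / 2 = 80.0 m
Calculate swept area:
  A = pi * r^2 = pi * 80.0^2
  A = 20106.19 m^2

20106.19


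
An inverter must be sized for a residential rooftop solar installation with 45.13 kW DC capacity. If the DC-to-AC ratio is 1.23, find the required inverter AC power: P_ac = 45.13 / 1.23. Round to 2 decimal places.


The inverter AC capacity is determined by the DC/AC ratio.
Given: P_dc = 45.13 kW, DC/AC ratio = 1.23
P_ac = P_dc / ratio = 45.13 / 1.23
P_ac = 36.69 kW

36.69


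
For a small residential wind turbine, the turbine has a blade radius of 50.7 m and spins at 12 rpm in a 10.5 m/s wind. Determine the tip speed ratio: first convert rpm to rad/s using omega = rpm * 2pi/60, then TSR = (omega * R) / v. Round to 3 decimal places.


Convert rotational speed to rad/s:
  omega = 12 * 2 * pi / 60 = 1.2566 rad/s
Compute tip speed:
  v_tip = omega * R = 1.2566 * 50.7 = 63.711 m/s
Tip speed ratio:
  TSR = v_tip / v_wind = 63.711 / 10.5 = 6.068

6.068


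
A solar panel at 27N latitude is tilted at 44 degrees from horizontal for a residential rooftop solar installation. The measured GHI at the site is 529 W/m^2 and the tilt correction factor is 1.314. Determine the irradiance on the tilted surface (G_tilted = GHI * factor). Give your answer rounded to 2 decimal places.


Identify the given values:
  GHI = 529 W/m^2, tilt correction factor = 1.314
Apply the formula G_tilted = GHI * factor:
  G_tilted = 529 * 1.314
  G_tilted = 695.11 W/m^2

695.11


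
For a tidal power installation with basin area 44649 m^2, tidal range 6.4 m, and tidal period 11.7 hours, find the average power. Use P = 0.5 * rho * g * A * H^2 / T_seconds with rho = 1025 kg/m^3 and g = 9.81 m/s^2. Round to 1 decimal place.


Convert period to seconds: T = 11.7 * 3600 = 42120.0 s
H^2 = 6.4^2 = 40.96
P = 0.5 * rho * g * A * H^2 / T
P = 0.5 * 1025 * 9.81 * 44649 * 40.96 / 42120.0
P = 218296.2 W

218296.2


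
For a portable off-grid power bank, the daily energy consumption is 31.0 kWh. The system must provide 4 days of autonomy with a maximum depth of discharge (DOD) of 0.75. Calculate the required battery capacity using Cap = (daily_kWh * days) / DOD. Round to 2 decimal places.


Total energy needed = daily * days = 31.0 * 4 = 124.0 kWh
Account for depth of discharge:
  Cap = total_energy / DOD = 124.0 / 0.75
  Cap = 165.33 kWh

165.33


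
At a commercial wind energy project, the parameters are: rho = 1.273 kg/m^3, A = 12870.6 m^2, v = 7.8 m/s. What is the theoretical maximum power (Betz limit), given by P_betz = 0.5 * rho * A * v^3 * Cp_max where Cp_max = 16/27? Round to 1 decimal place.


The Betz coefficient Cp_max = 16/27 = 0.5926
v^3 = 7.8^3 = 474.552
P_betz = 0.5 * rho * A * v^3 * Cp_max
P_betz = 0.5 * 1.273 * 12870.6 * 474.552 * 0.5926
P_betz = 2303760.0 W

2303760.0


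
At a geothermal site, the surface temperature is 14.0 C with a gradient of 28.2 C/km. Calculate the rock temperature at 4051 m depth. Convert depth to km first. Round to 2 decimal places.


Convert depth to km: 4051 / 1000 = 4.051 km
Temperature increase = gradient * depth_km = 28.2 * 4.051 = 114.24 C
Temperature at depth = T_surface + delta_T = 14.0 + 114.24
T = 128.24 C

128.24


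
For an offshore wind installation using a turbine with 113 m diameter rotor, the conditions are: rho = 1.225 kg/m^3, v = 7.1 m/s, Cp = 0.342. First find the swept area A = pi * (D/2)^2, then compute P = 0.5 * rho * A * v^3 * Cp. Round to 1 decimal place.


Step 1 -- Compute swept area:
  A = pi * (D/2)^2 = pi * (113/2)^2 = 10028.75 m^2
Step 2 -- Apply wind power equation:
  P = 0.5 * rho * A * v^3 * Cp
  v^3 = 7.1^3 = 357.911
  P = 0.5 * 1.225 * 10028.75 * 357.911 * 0.342
  P = 751889.5 W

751889.5


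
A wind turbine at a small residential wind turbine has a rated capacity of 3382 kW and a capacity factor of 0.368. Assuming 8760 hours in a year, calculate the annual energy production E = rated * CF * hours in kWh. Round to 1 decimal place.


Annual energy = rated_kW * capacity_factor * hours_per_year
Given: P_rated = 3382 kW, CF = 0.368, hours = 8760
E = 3382 * 0.368 * 8760
E = 10902485.8 kWh

10902485.8


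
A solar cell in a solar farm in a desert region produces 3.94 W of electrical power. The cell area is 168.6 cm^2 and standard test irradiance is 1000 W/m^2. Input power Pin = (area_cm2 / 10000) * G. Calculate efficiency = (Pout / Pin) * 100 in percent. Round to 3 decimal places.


First compute the input power:
  Pin = area_cm2 / 10000 * G = 168.6 / 10000 * 1000 = 16.86 W
Then compute efficiency:
  Efficiency = (Pout / Pin) * 100 = (3.94 / 16.86) * 100
  Efficiency = 23.369%

23.369


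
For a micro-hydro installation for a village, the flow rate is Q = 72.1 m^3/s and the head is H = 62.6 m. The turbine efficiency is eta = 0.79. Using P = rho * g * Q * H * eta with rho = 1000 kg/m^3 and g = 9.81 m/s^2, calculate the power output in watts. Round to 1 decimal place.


Apply the hydropower formula P = rho * g * Q * H * eta
rho * g = 1000 * 9.81 = 9810.0
P = 9810.0 * 72.1 * 62.6 * 0.79
P = 34978863.7 W

34978863.7


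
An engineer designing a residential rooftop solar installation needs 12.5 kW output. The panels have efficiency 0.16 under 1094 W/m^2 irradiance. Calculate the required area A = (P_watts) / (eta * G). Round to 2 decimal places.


Convert target power to watts: P = 12.5 * 1000 = 12500.0 W
Compute denominator: eta * G = 0.16 * 1094 = 175.04
Required area A = P / (eta * G) = 12500.0 / 175.04
A = 71.41 m^2

71.41


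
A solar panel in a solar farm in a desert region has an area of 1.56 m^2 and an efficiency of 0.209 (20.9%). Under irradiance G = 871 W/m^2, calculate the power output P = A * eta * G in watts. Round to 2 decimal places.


Use the solar power formula P = A * eta * G.
Given: A = 1.56 m^2, eta = 0.209, G = 871 W/m^2
P = 1.56 * 0.209 * 871
P = 283.98 W

283.98


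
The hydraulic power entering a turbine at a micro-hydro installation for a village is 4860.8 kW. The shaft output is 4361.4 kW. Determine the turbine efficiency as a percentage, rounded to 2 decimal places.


Turbine efficiency = (output power / input power) * 100
eta = (4361.4 / 4860.8) * 100
eta = 89.73%

89.73


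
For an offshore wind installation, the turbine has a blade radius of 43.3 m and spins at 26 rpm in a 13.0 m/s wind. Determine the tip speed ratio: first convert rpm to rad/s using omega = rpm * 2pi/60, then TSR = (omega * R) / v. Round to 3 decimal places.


Convert rotational speed to rad/s:
  omega = 26 * 2 * pi / 60 = 2.7227 rad/s
Compute tip speed:
  v_tip = omega * R = 2.7227 * 43.3 = 117.894 m/s
Tip speed ratio:
  TSR = v_tip / v_wind = 117.894 / 13.0 = 9.069

9.069


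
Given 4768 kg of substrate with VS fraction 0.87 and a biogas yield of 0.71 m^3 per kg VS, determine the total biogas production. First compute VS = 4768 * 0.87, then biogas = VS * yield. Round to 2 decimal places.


Compute volatile solids:
  VS = mass * VS_fraction = 4768 * 0.87 = 4148.16 kg
Calculate biogas volume:
  Biogas = VS * specific_yield = 4148.16 * 0.71
  Biogas = 2945.19 m^3

2945.19


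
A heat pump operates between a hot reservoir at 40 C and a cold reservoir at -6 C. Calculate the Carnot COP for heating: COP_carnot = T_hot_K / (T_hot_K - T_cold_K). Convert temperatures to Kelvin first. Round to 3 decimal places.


Convert to Kelvin:
  T_hot = 40 + 273.15 = 313.15 K
  T_cold = -6 + 273.15 = 267.15 K
Apply Carnot COP formula:
  COP = T_hot_K / (T_hot_K - T_cold_K) = 313.15 / 46.0
  COP = 6.808

6.808


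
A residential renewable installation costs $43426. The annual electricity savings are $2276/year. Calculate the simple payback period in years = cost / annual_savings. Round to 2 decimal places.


Simple payback period = initial cost / annual savings
Payback = 43426 / 2276
Payback = 19.08 years

19.08


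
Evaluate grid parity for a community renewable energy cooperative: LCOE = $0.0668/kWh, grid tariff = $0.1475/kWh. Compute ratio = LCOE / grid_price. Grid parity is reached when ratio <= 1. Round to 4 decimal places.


Compare LCOE to grid price:
  LCOE = $0.0668/kWh, Grid price = $0.1475/kWh
  Ratio = LCOE / grid_price = 0.0668 / 0.1475 = 0.4529
  Grid parity achieved (ratio <= 1)? yes

0.4529


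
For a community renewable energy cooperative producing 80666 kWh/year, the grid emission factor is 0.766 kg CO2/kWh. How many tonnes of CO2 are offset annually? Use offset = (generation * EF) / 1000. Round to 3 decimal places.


CO2 offset in kg = generation * emission_factor
CO2 offset = 80666 * 0.766 = 61790.16 kg
Convert to tonnes:
  CO2 offset = 61790.16 / 1000 = 61.790 tonnes

61.790


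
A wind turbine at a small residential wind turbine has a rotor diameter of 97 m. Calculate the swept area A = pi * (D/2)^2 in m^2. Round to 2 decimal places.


Compute the rotor radius:
  r = D / 2 = 97 / 2 = 48.5 m
Calculate swept area:
  A = pi * r^2 = pi * 48.5^2
  A = 7389.81 m^2

7389.81


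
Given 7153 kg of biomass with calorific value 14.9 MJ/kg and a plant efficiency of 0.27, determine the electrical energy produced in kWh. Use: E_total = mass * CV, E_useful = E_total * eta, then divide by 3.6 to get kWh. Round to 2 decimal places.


Total energy = mass * CV = 7153 * 14.9 = 106579.7 MJ
Useful energy = total * eta = 106579.7 * 0.27 = 28776.52 MJ
Convert to kWh: 28776.52 / 3.6
Useful energy = 7993.48 kWh

7993.48


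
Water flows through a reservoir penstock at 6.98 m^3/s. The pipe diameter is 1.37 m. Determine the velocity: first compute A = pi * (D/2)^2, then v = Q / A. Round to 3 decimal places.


Compute pipe cross-sectional area:
  A = pi * (D/2)^2 = pi * (1.37/2)^2 = 1.4741 m^2
Calculate velocity:
  v = Q / A = 6.98 / 1.4741
  v = 4.735 m/s

4.735


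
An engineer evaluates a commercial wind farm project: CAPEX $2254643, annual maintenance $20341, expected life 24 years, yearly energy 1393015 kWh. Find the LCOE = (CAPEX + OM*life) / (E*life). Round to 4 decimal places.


Total cost = CAPEX + OM * lifetime = 2254643 + 20341 * 24 = 2254643 + 488184 = 2742827
Total generation = annual * lifetime = 1393015 * 24 = 33432360 kWh
LCOE = 2742827 / 33432360
LCOE = 0.0820 $/kWh

0.0820


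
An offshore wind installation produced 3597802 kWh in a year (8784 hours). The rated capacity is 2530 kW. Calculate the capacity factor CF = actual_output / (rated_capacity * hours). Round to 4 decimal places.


Capacity factor = actual output / maximum possible output
Maximum possible = rated * hours = 2530 * 8784 = 22223520 kWh
CF = 3597802 / 22223520
CF = 0.1619

0.1619


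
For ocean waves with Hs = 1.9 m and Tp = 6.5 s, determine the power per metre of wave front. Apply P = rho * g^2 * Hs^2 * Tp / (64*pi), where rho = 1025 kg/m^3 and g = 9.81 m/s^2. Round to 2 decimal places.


Apply wave power formula:
  g^2 = 9.81^2 = 96.2361
  Hs^2 = 1.9^2 = 3.61
  Numerator = rho * g^2 * Hs^2 * Tp = 1025 * 96.2361 * 3.61 * 6.5 = 2314634.59
  Denominator = 64 * pi = 201.0619
  P = 2314634.59 / 201.0619 = 11512.05 W/m

11512.05


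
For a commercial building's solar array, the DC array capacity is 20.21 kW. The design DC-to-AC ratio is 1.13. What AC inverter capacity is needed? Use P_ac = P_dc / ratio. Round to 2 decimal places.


The inverter AC capacity is determined by the DC/AC ratio.
Given: P_dc = 20.21 kW, DC/AC ratio = 1.13
P_ac = P_dc / ratio = 20.21 / 1.13
P_ac = 17.88 kW

17.88


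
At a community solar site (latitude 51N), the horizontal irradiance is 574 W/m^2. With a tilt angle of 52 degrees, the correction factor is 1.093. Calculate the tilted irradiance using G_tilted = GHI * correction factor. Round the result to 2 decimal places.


Identify the given values:
  GHI = 574 W/m^2, tilt correction factor = 1.093
Apply the formula G_tilted = GHI * factor:
  G_tilted = 574 * 1.093
  G_tilted = 627.38 W/m^2

627.38


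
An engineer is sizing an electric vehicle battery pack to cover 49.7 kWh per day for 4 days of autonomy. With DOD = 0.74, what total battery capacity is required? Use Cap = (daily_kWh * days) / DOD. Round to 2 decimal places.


Total energy needed = daily * days = 49.7 * 4 = 198.8 kWh
Account for depth of discharge:
  Cap = total_energy / DOD = 198.8 / 0.74
  Cap = 268.65 kWh

268.65


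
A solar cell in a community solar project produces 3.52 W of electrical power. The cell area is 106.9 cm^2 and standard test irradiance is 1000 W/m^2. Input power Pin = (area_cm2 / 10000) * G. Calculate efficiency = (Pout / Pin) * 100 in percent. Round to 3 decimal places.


First compute the input power:
  Pin = area_cm2 / 10000 * G = 106.9 / 10000 * 1000 = 10.69 W
Then compute efficiency:
  Efficiency = (Pout / Pin) * 100 = (3.52 / 10.69) * 100
  Efficiency = 32.928%

32.928


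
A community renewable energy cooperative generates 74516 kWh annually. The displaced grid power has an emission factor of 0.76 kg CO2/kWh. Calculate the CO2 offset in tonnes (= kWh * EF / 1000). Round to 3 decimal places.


CO2 offset in kg = generation * emission_factor
CO2 offset = 74516 * 0.76 = 56632.16 kg
Convert to tonnes:
  CO2 offset = 56632.16 / 1000 = 56.632 tonnes

56.632


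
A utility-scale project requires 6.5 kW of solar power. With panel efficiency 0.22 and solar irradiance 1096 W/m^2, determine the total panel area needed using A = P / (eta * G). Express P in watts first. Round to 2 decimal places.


Convert target power to watts: P = 6.5 * 1000 = 6500.0 W
Compute denominator: eta * G = 0.22 * 1096 = 241.12
Required area A = P / (eta * G) = 6500.0 / 241.12
A = 26.96 m^2

26.96


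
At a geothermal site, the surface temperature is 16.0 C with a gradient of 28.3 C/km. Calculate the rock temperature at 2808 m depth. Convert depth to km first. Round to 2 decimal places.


Convert depth to km: 2808 / 1000 = 2.808 km
Temperature increase = gradient * depth_km = 28.3 * 2.808 = 79.47 C
Temperature at depth = T_surface + delta_T = 16.0 + 79.47
T = 95.47 C

95.47


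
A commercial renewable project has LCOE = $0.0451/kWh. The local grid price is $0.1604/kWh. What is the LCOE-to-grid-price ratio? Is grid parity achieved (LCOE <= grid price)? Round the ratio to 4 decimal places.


Compare LCOE to grid price:
  LCOE = $0.0451/kWh, Grid price = $0.1604/kWh
  Ratio = LCOE / grid_price = 0.0451 / 0.1604 = 0.2812
  Grid parity achieved (ratio <= 1)? yes

0.2812


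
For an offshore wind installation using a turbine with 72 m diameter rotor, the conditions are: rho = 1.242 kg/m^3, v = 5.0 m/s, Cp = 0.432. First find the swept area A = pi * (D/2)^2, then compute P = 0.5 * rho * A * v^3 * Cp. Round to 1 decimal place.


Step 1 -- Compute swept area:
  A = pi * (D/2)^2 = pi * (72/2)^2 = 4071.5 m^2
Step 2 -- Apply wind power equation:
  P = 0.5 * rho * A * v^3 * Cp
  v^3 = 5.0^3 = 125.0
  P = 0.5 * 1.242 * 4071.5 * 125.0 * 0.432
  P = 136533.8 W

136533.8


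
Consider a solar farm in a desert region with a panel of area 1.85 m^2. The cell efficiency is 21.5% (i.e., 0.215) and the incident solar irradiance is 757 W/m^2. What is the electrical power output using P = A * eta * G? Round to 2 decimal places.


Use the solar power formula P = A * eta * G.
Given: A = 1.85 m^2, eta = 0.215, G = 757 W/m^2
P = 1.85 * 0.215 * 757
P = 301.10 W

301.10


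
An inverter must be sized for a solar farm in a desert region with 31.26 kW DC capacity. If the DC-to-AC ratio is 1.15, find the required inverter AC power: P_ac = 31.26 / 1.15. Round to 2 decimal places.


The inverter AC capacity is determined by the DC/AC ratio.
Given: P_dc = 31.26 kW, DC/AC ratio = 1.15
P_ac = P_dc / ratio = 31.26 / 1.15
P_ac = 27.18 kW

27.18


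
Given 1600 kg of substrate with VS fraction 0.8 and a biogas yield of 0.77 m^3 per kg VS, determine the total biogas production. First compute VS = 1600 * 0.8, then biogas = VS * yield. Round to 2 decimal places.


Compute volatile solids:
  VS = mass * VS_fraction = 1600 * 0.8 = 1280.0 kg
Calculate biogas volume:
  Biogas = VS * specific_yield = 1280.0 * 0.77
  Biogas = 985.60 m^3

985.60


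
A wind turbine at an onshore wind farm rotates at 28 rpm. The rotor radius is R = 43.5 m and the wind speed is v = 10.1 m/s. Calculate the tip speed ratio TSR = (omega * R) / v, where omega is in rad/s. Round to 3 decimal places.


Convert rotational speed to rad/s:
  omega = 28 * 2 * pi / 60 = 2.9322 rad/s
Compute tip speed:
  v_tip = omega * R = 2.9322 * 43.5 = 127.549 m/s
Tip speed ratio:
  TSR = v_tip / v_wind = 127.549 / 10.1 = 12.629

12.629


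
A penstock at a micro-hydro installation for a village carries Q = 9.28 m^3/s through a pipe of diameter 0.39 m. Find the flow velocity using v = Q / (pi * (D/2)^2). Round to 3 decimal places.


Compute pipe cross-sectional area:
  A = pi * (D/2)^2 = pi * (0.39/2)^2 = 0.1195 m^2
Calculate velocity:
  v = Q / A = 9.28 / 0.1195
  v = 77.684 m/s

77.684


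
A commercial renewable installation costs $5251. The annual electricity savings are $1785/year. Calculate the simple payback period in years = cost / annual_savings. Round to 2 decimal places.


Simple payback period = initial cost / annual savings
Payback = 5251 / 1785
Payback = 2.94 years

2.94


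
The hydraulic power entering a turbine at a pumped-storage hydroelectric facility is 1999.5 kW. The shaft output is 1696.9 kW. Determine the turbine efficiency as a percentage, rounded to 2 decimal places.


Turbine efficiency = (output power / input power) * 100
eta = (1696.9 / 1999.5) * 100
eta = 84.87%

84.87


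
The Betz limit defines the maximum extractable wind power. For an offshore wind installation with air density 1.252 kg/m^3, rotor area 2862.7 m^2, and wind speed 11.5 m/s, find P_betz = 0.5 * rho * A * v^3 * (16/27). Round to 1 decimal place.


The Betz coefficient Cp_max = 16/27 = 0.5926
v^3 = 11.5^3 = 1520.875
P_betz = 0.5 * rho * A * v^3 * Cp_max
P_betz = 0.5 * 1.252 * 2862.7 * 1520.875 * 0.5926
P_betz = 1615101.8 W

1615101.8


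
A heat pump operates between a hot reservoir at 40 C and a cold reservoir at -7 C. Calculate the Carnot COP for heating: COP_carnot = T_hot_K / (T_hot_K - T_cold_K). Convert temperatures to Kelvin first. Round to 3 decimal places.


Convert to Kelvin:
  T_hot = 40 + 273.15 = 313.15 K
  T_cold = -7 + 273.15 = 266.15 K
Apply Carnot COP formula:
  COP = T_hot_K / (T_hot_K - T_cold_K) = 313.15 / 47.0
  COP = 6.663

6.663
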